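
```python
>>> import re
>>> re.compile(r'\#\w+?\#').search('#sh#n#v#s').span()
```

(0, 4)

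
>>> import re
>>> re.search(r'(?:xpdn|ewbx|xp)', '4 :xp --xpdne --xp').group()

'xp'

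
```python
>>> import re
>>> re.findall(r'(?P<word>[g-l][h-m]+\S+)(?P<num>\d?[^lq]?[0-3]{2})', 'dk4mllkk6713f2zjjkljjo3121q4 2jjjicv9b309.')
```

[('llkk6713f2zjjkljjo31', '21'), ('jjjicv9b', '30')]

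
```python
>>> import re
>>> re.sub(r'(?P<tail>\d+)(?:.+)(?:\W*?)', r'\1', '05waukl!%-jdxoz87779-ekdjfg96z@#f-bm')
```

'05'

Pattern: one or more of a digit (captured as 'tail'); then one or more of any character (non-capturing group); then zero or more of a non-word character (lazy) (non-capturing group).
Matches: at [0:36] → '05waukl!%-jdxoz87779-ekdjfg96z@#f-bm'.
Each match is replaced using the text its own group 1 captured.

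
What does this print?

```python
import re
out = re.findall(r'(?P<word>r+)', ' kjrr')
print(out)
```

['rr']

Pattern: one or more of a literal 'r' (captured as 'word').
Walking the string: at [3:5] match 'rr', group 1 = 'rr'.
One capturing group, so `findall` returns just the captured substring from the one match — 1 in all.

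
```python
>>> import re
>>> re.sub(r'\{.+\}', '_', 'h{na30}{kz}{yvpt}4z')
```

'h_4z'

Every occurrence is swapped for '_'.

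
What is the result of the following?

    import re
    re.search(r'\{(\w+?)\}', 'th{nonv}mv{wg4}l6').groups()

('nonv',)

The match spans [2:8] → '{nonv}'.
Captured: group 1 = 'nonv'.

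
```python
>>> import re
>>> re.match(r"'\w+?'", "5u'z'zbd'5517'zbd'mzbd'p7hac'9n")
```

`re.match` only tries the pattern at the start of the string.
Here position 0 doesn't satisfy it, so the call returns None.

None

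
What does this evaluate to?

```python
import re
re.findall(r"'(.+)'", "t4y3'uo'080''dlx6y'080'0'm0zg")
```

["uo'080''dlx6y'080'0"]

One capturing group, so `findall` returns just the captured substring from the one match — 1 in all.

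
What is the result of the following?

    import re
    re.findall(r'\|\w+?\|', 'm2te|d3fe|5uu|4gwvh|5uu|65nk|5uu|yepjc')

Scanning left to right: at [4:10] → '|d3fe|'; at [13:20] → '|4gwvh|'; at [23:29] → '|65nk|'.
With no groups in the pattern, `findall` gives back each whole match — 3 here.

['|d3fe|', '|4gwvh|', '|65nk|']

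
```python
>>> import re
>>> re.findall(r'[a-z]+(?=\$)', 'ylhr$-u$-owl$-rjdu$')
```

['ylhr', 'u', 'owl', 'rjdu']

Lookahead/lookbehind check context without consuming it, so the matched span excludes the asserted characters.
Scanning left to right: at [0:4] → 'ylhr'; at [6:7] → 'u'; at [9:12] → 'owl'; at [14:18] → 'rjdu'.
Since nothing is captured, `findall` lists the 4 matched substrings directly.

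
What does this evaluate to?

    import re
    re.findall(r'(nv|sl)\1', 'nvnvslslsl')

After group 1 captures some text, `\1` only succeeds where that same text appears again.
Matches: at [0:4] match 'nvnv', group 1 = 'nv'; at [4:8] match 'slsl', group 1 = 'sl'.
Because there's exactly one group, `findall` drops the full match and keeps group 1 from each hit.

['nv', 'sl']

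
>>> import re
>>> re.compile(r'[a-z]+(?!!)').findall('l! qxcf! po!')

`(?!…)`/`(?<!…)` only lets a position through if the neighbouring text does NOT match; no characters are consumed.
No capturing groups, so `findall` returns the 2 full match strings.

['qxc', 'p']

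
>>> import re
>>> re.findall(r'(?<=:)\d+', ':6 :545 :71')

['6', '545', '71']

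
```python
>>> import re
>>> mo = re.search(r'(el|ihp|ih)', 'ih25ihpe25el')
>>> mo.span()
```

(0, 2)

`re.search` scans for the first position where the pattern succeeds.
The match spans [0:2] → 'ih'.
Captured: group 1 = 'ih'.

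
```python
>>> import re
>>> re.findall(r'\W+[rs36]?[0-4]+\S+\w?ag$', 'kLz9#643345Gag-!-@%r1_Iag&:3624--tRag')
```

With no groups in the pattern, `findall` gives back each whole match — 1 here.

['#643345Gag-!-@%r1_Iag&:3624--tRag']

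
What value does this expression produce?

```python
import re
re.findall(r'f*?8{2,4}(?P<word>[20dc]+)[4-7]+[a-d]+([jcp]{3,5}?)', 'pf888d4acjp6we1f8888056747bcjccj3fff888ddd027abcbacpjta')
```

[('d', 'cjp'), ('0', 'jcc'), ('ddd02', 'cpj')]

Lazy quantifiers expand one character at a time until the remainder of the pattern can match.
2 groups means each result is a tuple of 2 captured strings — 3 here.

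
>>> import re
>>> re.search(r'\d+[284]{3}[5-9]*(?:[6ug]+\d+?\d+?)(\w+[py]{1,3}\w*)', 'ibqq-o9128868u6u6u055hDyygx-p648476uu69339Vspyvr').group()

'9128868u6u6u055hDyygx'

Pattern: one or more of a digit, then exactly 3 of one of [284], then zero or more of a character in [5-9]; then one or more of one of [6ug], then one or more of a digit (lazy), then one or more of a digit (lazy) (non-capturing group); then one or more of a word character, then 1 to 3 of one of [py], then zero or more of a word character (captured).
The match spans [6:27] → '9128868u6u6u055hDyygx'.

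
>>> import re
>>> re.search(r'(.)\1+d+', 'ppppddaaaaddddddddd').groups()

('p',)

`\1` has to match the exact text group 1 already captured.
`search` walks the string left to right and returns the first match it finds.
The match spans [0:6] → 'ppppdd'.
Captured: group 1 = 'p'.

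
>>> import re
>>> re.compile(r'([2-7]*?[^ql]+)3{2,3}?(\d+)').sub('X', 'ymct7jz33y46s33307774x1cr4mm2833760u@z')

'Xu@z'

This matches zero or more of a character in [2-7] (lazy), then one or more of any character except [ql] (captured); then 2 to 3 of a literal '3' (lazy); then one or more of a digit (captured).
Matches: at [0:35] → 'ymct7jz33y46s33307774x1cr4mm2833760'.
`sub` substitutes 'X' at each match site.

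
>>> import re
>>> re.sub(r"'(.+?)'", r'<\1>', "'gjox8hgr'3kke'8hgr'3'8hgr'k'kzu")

"<gjox8hgr>3kke<8hgr>3<8hgr>k'kzu"

A non-greedy quantifier consumes as few characters as it can — just enough that the remainder of the pattern still matches from where it stops; whatever follows it matches normally.
Matches: at [0:10] → "'gjox8hgr'"; at [14:20] → "'8hgr'"; at [21:27] → "'8hgr'".
The replacement refers to a captured group, so each match is rewritten using its own captured text.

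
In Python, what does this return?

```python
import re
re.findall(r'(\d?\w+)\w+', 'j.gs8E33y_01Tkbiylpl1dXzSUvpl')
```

['gs8E33y_01Tkbiylpl1dXzSUvp']

This matches optionally a digit, then one or more of a word character (captured); then one or more of a word character.
Walking the string: at [2:29] match 'gs8E33y_01Tkbiylpl1dXzSUvpl', group 1 = 'gs8E33y_01Tkbiylpl1dXzSUvp'.
One capturing group, so `findall` returns just the captured substring from the one match — 1 in all.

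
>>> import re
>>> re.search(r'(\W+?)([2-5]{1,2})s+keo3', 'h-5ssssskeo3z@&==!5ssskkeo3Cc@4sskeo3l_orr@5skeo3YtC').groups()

The match spans [1:12] → '-5ssssskeo3'.
Captured: group 1 = '-', group 2 = '5'.

('-', '5')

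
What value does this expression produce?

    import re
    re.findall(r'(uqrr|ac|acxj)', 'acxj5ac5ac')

Alternation isn't longest-match — the leftmost alternative that fits at this position is chosen.
Scanning left to right: at [0:2] match 'ac', group 1 = 'ac'; at [5:7] match 'ac', group 1 = 'ac'; at [8:10] match 'ac', group 1 = 'ac'.
`findall` collects group 1 from each match (3 total).

['ac', 'ac', 'ac']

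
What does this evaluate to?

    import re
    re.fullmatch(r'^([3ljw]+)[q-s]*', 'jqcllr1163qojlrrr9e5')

None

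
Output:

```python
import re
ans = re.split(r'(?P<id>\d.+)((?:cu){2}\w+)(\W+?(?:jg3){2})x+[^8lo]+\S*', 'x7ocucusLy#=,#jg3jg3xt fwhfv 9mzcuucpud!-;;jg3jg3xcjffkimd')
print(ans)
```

Pattern: a digit, then one or more of any character (captured as 'id'); then the literal 'cu' repeated 2 times, then one or more of a word character (captured); then one or more of a non-word character (lazy), then the literal 'jg3' repeated 2 times (captured); then one or more of the literal 'x', then one or more of any character except [8lo], then zero or more of a non-whitespace character.
Because the pattern has a capturing group, `split` also inserts each captured text between the pieces.

['x', '7o', 'cucusLy', '#=,#jg3jg3', '']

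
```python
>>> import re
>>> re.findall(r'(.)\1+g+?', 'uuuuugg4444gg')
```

['u', '4']

`\1` has to match the exact text group 1 already captured.
`findall` collects group 1 from each match (2 total).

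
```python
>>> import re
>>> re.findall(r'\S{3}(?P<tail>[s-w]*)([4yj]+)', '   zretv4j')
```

[('tv', '4j')]

The pattern matches exactly 3 of a non-whitespace character; then zero or more of a character in [s-w] (captured as 'tail'); then one or more of one of [4yj] (captured).
Multiple groups make `findall` return tuples — one 2-tuple for the one match.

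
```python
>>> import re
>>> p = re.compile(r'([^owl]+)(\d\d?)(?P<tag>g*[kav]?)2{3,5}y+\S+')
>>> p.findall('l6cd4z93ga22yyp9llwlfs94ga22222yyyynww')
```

[('fs94ga2', '2', '')]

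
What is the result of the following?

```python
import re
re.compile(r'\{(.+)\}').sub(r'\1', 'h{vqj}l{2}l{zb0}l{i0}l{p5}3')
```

Matches: at [1:26] → '{vqj}l{2}l{zb0}l{i0}l{p5}'.
`\1` in the replacement pulls in group 1's text for each match.

'hvqj}l{2}l{zb0}l{i0}l{p53'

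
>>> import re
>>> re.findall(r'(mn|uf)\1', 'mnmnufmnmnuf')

`\1` has to match the exact text group 1 already captured.
One capturing group, so `findall` returns just the captured substring from each match — 2 in all.

['mn', 'mn']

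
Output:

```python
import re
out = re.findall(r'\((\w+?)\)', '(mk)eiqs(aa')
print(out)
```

['mk']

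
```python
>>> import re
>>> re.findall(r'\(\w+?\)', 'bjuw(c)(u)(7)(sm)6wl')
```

Scanning left to right: at [4:7] → '(c)'; at [7:10] → '(u)'; at [10:13] → '(7)'; at [13:17] → '(sm)'.
`findall` yields the raw match text (4 of them) because the pattern has no groups.

['(c)', '(u)', '(7)', '(sm)']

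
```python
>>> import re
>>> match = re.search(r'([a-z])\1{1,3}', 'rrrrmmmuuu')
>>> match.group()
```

A backreference is literal: `\1` must see the identical characters the first group matched.
`search` walks the string left to right and returns the first match it finds.
The match spans [0:4] → 'rrrr'.
Captured: group 1 = 'r'.

'rrrr'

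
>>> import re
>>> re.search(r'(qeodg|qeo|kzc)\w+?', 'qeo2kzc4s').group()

'qeo2'

The match spans [0:4] → 'qeo2'.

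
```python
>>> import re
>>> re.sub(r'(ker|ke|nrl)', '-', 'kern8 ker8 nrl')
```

'-n8 -8 -'

`|` is ordered: at each position the engine commits to the first alternative that works.
Matches: at [0:3] → 'ker'; at [6:9] → 'ker'; at [11:14] → 'nrl'.
Each match is replaced by '-'.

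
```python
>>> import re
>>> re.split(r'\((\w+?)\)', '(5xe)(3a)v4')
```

The group in the pattern means `split` returns the separators' captures alongside the pieces.

['', '5xe', '', '3a', 'v4']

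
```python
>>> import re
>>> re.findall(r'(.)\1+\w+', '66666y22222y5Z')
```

`\1` is not a pattern — it's the concrete string captured by group 1, re-applied verbatim.
Walking the string: at [0:14] match '66666y22222y5Z', group 1 = '6'.
One capturing group, so `findall` returns just the captured substring from the one match — 1 in all.

['6']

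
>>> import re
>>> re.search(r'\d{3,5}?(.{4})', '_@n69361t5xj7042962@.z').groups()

The pattern matches 3 to 5 of a digit (lazy); then exactly 4 of any character (captured).
`re.search` scans for the first position where the pattern succeeds.
The match spans [3:10] → '69361t5'.
Captured: group 1 = '61t5'.

('61t5',)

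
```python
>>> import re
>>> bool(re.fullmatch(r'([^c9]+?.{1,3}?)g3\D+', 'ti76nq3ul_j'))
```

For `fullmatch`, every character of the input must be accounted for by the pattern.
Here the pattern can't cover the whole string, so the call returns None, and `bool(None)` is False.

False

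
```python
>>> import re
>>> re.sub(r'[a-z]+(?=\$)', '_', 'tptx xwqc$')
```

Because the assertion is zero-width, the text it checks is not consumed and won't appear in the result.
Matches: at [5:9] → 'xwqc'.
Each match is replaced by '_'.

'tptx _$'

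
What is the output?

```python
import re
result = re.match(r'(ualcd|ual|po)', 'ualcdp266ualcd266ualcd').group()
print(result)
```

`re.match` won't scan ahead — the pattern has to work from the very first character.
The match spans [0:5] → 'ualcd'.

ualcd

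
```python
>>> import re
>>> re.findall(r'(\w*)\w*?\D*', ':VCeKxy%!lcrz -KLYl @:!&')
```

With a single group, `findall` returns only what that group captured — 2 items.

['', '']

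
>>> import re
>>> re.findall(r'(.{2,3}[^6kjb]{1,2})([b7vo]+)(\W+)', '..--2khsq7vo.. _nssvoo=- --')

[('2khsq', '7vo', '.. '), ('_nssv', 'oo', '=- --')]

This matches 2 to 3 of any character, then 1 to 2 of any character except [6kjb] (captured); then one or more of one of [b7vo] (captured); then one or more of a non-word character (captured).
With 3 capturing groups, `findall` returns a 3-tuple per match.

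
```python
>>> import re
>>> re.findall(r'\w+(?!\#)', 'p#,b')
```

A negative assertion filters positions out without eating any characters.
With no groups in the pattern, `findall` gives back each whole match — 1 here.

['b']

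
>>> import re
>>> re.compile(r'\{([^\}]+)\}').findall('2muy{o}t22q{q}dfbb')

['o', 'q']

Walking the string: at [4:7] match '{o}', group 1 = 'o'; at [11:14] match '{q}', group 1 = 'q'.
Because there's exactly one group, `findall` drops the full match and keeps group 1 from each hit.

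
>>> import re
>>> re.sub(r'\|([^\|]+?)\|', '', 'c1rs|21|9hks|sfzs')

'c1rs9hks|sfzs'

Every occurrence is swapped for ''.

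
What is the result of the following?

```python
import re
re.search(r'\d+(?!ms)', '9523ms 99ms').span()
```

(0, 3)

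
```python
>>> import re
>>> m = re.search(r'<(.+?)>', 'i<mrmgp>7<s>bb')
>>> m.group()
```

The `?` after the quantifier makes it lazy — it takes as little as possible before letting the rest of the pattern try.
`re.search` tries every starting position until one works.
The match spans [1:8] → '<mrmgp>'.
Captured: group 1 = 'mrmgp'.

'<mrmgp>'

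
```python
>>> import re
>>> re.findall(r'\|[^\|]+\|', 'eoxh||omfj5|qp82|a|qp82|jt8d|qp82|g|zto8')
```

Scanning left to right: at [5:12] → '|omfj5|'; at [16:19] → '|a|'; at [23:29] → '|jt8d|'; at [33:36] → '|g|'.
Since nothing is captured, `findall` lists the 4 matched substrings directly.

['|omfj5|', '|a|', '|jt8d|', '|g|']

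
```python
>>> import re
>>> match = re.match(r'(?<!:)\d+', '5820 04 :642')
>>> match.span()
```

(0, 4)

With `match`, the pattern is implicitly anchored at the beginning.
The match spans [0:4] → '5820'.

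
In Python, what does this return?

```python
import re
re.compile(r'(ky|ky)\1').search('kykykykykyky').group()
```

'kyky'

After group 1 captures some text, `\1` only succeeds where that same text appears again.
`search` walks the string left to right and returns the first match it finds.
The match spans [0:4] → 'kyky'.
Captured: group 1 = 'ky'.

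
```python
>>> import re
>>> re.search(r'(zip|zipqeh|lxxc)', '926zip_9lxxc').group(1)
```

`re.search` scans for the first position where the pattern succeeds.
The match spans [3:6] → 'zip'.
Captured: group 1 = 'zip'.

'zip'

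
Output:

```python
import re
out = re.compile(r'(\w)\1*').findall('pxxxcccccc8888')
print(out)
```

['p', 'x', 'c', '8']

The backreference `\1` re-matches whatever the first group consumed, character for character.
One capturing group, so `findall` returns just the captured substring from each match — 4 in all.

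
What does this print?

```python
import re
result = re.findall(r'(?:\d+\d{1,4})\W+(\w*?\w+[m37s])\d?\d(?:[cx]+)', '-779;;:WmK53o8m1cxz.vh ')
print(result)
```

['WmK53o8m']

`findall` collects group 1 from the one match (1 total).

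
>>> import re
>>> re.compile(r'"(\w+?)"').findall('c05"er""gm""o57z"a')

['er', 'gm', 'o57z']

`findall` collects group 1 from each match (3 total).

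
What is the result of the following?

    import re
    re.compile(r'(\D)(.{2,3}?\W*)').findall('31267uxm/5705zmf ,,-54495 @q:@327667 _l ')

This matches a non-digit (captured); then 2 to 3 of any character (lazy), then zero or more of a non-word character (captured).
Matches: at [5:9] match 'uxm/', groups = ('u', 'xm/'); at [13:20] match 'zmf ,,-', groups = ('z', 'mf ,,-'); at [25:30] match ' @q:@', groups = (' ', '@q:@'); at [36:40] match ' _l ', groups = (' ', '_l ').
Multiple groups make `findall` return tuples — one 2-tuple for each match.

[('u', 'xm/'), ('z', 'mf ,,-'), (' ', '@q:@'), (' ', '_l ')]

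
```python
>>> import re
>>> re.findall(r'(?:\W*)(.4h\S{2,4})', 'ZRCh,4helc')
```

This matches zero or more of a non-word character (non-capturing group); then any character, then the literal '4h', then 2 to 4 of a non-whitespace character (captured).
Because there's exactly one group, `findall` drops the full match and keeps group 1 from the one hit.

[',4helc']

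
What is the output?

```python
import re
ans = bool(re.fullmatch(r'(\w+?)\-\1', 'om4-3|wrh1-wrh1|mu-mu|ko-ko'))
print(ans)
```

For `fullmatch`, every character of the input must be accounted for by the pattern.
Here the pattern can't cover the whole string, so the call returns None, and `bool(None)` is False.

False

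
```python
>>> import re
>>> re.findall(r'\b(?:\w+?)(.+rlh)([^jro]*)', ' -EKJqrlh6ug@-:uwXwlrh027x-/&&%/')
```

[('KJqrlh', '6ug@-:uwXwl')]

This matches a word boundary (`\b`, zero-width); then one or more of a word character (lazy) (non-capturing group); then one or more of any character, then the literal 'rlh' (captured); then zero or more of any character except [jro] (captured).
Because the quantifier is non-greedy, it stops expanding at the earliest point where the rest of the pattern can succeed.
Walking the string: at [2:20] match 'EKJqrlh6ug@-:uwXwl', groups = ('KJqrlh', '6ug@-:uwXwl').
`findall` packs the 2 group values into a tuple for every match.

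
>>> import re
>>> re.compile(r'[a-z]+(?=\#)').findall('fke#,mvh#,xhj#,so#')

Lookahead/lookbehind check context without consuming it, so the matched span excludes the asserted characters.
With no groups in the pattern, `findall` gives back each whole match — 4 here.

['fke', 'mvh', 'xhj', 'so']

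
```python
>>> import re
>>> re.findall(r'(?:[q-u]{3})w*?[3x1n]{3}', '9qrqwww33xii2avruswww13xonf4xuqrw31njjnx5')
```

This matches exactly 3 of a character in [q-u] (non-capturing group); then zero or more of a literal 'w' (lazy), then exactly 3 of one of [3x1n].
Walking the string: at [1:10] → 'qrqwww33x'; at [15:24] → 'ruswww13x'; at [29:36] → 'uqrw31n'.
`findall` yields the raw match text (3 of them) because the pattern has no groups.

['qrqwww33x', 'ruswww13x', 'uqrw31n']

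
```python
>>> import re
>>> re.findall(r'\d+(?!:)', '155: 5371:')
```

['15', '537']

The negative lookaround is zero-width — it rules out positions where the adjacent text would match, without consuming anything.
Matches: at [0:2] → '15'; at [5:8] → '537'.
With no groups in the pattern, `findall` gives back each whole match — 2 here.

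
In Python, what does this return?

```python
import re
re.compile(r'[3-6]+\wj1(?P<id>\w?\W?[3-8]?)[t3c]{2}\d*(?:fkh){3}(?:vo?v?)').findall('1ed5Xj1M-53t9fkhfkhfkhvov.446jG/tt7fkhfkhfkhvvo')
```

Pattern: one or more of a character in [3-6], then a word character, then the literal 'j1'; then optionally a word character, then optionally a non-word character, then optionally a character in [3-8] (captured as 'id'); then exactly 2 of one of [t3c], then zero or more of a digit, then the literal 'fkh' repeated 3 times; then the literal 'v', then optionally a literal 'o', then optionally a literal 'v' (non-capturing group).
Walking the string: at [3:25] match '5Xj1M-53t9fkhfkhfkhvov', group 1 = 'M-5'.
`findall` collects group 1 from the one match (1 total).

['M-5']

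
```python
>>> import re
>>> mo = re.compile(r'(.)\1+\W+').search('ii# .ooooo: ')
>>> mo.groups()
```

('i',)

The match spans [0:5] → 'ii# .'.
Captured: group 1 = 'i'.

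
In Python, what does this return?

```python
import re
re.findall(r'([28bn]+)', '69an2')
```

Pattern: one or more of one of [28bn] (captured).
`findall` collects group 1 from the one match (1 total).

['n2']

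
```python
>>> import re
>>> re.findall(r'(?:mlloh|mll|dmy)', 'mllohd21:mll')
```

['mlloh', 'mll']

Alternation isn't longest-match — the leftmost alternative that fits at this position is chosen.
Matches: at [0:5] → 'mlloh'; at [9:12] → 'mll'.
With no groups in the pattern, `findall` gives back each whole match — 2 here.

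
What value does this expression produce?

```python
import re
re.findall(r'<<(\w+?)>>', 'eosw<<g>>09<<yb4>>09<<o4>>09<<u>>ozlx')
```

['g', 'yb4', 'o4', 'u']

Because there's exactly one group, `findall` drops the full match and keeps group 1 from each hit.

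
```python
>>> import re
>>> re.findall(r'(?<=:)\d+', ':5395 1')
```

The `(?=…)`/`(?<=…)` assertion just peeks at neighbouring text; it doesn't advance the match position.
Matches: at [1:5] → '5395'.
With no groups in the pattern, `findall` gives back each whole match — 1 here.

['5395']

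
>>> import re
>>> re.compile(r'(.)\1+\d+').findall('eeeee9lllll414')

['e', 'l']

The backreference `\1` re-matches whatever the first group consumed, character for character.
Scanning left to right: at [0:6] match 'eeeee9', group 1 = 'e'; at [6:14] match 'lllll414', group 1 = 'l'.
With a single group, `findall` returns only what that group captured — 2 items.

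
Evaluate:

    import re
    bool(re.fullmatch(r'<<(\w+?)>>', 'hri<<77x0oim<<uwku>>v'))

False

`re.fullmatch` requires the pattern to consume the entire string.
Here there's no way to consume every character, so the call returns None, and `bool(None)` is False.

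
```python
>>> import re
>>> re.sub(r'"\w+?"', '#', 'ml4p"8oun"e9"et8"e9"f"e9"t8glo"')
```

`sub` substitutes '#' at each match site.

'ml4p#e9#e9#e9#'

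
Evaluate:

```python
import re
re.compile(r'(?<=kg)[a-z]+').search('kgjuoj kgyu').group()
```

The positive lookaround only admits positions where the adjacent text matches; those characters stay outside the span.
The match spans [2:6] → 'juoj'.

'juoj'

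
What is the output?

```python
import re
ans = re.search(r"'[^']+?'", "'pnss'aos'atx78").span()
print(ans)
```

`re.search` tries every starting position until one works.
The match spans [0:6] → "'pnss'".

(0, 6)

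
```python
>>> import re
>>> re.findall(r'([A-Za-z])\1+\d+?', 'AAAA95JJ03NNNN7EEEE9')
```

['A', 'J', 'N', 'E']

After group 1 captures some text, `\1` only succeeds where that same text appears again.
Matches: at [0:5] match 'AAAA9', group 1 = 'A'; at [6:9] match 'JJ0', group 1 = 'J'; at [10:15] match 'NNNN7', group 1 = 'N'; at [15:20] match 'EEEE9', group 1 = 'E'.
With a single group, `findall` returns only what that group captured — 4 items.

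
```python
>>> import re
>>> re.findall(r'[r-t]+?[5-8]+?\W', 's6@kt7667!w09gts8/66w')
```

['s6@', 't7667!', 'ts8/']

Pattern: one or more of a character in [r-t] (lazy), then one or more of a character in [5-8] (lazy); then a non-word character.
Scanning left to right: at [0:3] → 's6@'; at [4:10] → 't7667!'; at [14:18] → 'ts8/'.
With no groups in the pattern, `findall` gives back each whole match — 3 here.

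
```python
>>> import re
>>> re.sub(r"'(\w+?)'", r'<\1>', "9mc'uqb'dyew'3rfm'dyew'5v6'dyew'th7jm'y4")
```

'9mc<uqb>dyew<3rfm>dyew<5v6>dyew<th7jm>y4'

Matches: at [3:8] → "'uqb'"; at [12:18] → "'3rfm'"; at [22:27] → "'5v6'"; at [31:38] → "'th7jm'".
The replacement refers to a captured group, so each match is rewritten using its own captured text.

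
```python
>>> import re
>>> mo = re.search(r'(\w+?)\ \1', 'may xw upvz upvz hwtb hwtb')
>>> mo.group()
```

'upvz upvz'

The backreference `\1` re-matches whatever the first group consumed, character for character.
The match spans [7:16] → 'upvz upvz'.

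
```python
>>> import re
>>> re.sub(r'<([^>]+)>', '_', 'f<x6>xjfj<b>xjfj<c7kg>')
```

'f_xjfj_xjfj_'

Each match is replaced by '_'.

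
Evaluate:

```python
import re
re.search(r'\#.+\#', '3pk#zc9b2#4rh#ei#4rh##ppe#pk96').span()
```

`search` walks the string left to right and returns the first match it finds.
The match spans [3:26] → '#zc9b2#4rh#ei#4rh##ppe#'.

(3, 26)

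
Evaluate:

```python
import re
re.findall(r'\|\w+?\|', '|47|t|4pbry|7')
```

Scanning left to right: at [0:4] → '|47|'; at [5:12] → '|4pbry|'.
Since nothing is captured, `findall` lists the 2 matched substrings directly.

['|47|', '|4pbry|']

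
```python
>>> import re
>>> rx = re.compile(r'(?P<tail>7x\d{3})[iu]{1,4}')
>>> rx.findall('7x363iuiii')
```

This matches the literal '7x', then exactly 3 of a digit (captured as 'tail'); then 1 to 4 of one of [iu].
Matches: at [0:9] match '7x363iuii', group 1 = '7x363'.
`findall` collects group 1 from the one match (1 total).

['7x363']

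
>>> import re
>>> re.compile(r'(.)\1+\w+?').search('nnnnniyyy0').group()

'nnnnni'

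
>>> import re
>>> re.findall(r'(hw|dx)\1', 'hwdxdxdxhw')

A backreference is literal: `\1` must see the identical characters the first group matched.
Scanning left to right: at [2:6] match 'dxdx', group 1 = 'dx'.
One capturing group, so `findall` returns just the captured substring from the one match — 1 in all.

['dx']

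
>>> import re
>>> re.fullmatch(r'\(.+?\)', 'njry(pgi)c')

`re.fullmatch` is like wrapping the pattern in `^…$` (in single-line mode).
Here the pattern can't cover the whole string, so the call returns None.

None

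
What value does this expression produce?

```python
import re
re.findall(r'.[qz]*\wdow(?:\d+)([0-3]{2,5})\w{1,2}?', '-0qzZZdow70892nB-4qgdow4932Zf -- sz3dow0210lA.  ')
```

The pattern matches any character; then zero or more of one of [qz], then a word character, then the literal 'dow'; then one or more of a digit (non-capturing group); then 2 to 5 of a character in [0-3] (captured); then 1 to 2 of a word character (lazy).
Scanning left to right: at [17:28] match '4qgdow4932Z', group 1 = '32'; at [33:44] match 'sz3dow0210l', group 1 = '10'.
`findall` collects group 1 from each match (2 total).

['32', '10']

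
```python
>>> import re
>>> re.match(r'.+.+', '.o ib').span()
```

(0, 5)

`match` is anchored at position 0; if the pattern doesn't fit there, it returns None.
The match spans [0:5] → '.o ib'.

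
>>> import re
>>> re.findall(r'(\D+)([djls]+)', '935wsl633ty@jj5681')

This matches one or more of a non-digit (captured); then one or more of one of [djls] (captured).
Walking the string: at [3:6] match 'wsl', groups = ('ws', 'l'); at [9:14] match 'ty@jj', groups = ('ty@j', 'j').
Multiple groups make `findall` return tuples — one 2-tuple for each match.

[('ws', 'l'), ('ty@j', 'j')]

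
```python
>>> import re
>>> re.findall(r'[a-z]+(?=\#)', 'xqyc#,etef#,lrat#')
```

The positive lookaround only admits positions where the adjacent text matches; those characters stay outside the span.
Scanning left to right: at [0:4] → 'xqyc'; at [6:10] → 'etef'; at [12:16] → 'lrat'.
With no groups in the pattern, `findall` gives back each whole match — 3 here.

['xqyc', 'etef', 'lrat']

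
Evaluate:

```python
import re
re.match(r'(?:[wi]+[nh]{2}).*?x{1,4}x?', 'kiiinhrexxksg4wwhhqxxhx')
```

The pattern matches one or more of one of [wi], then exactly 2 of one of [nh] (non-capturing group); then zero or more of any character (lazy), then 1 to 4 of the literal 'x', then optionally a literal 'x'.
`match` is anchored at position 0; if the pattern doesn't fit there, it returns None.
Here the string doesn't start with a match, so the call returns None.

None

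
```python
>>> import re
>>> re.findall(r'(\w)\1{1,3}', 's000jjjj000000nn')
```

['0', 'j', '0', '0', 'n']

`\1` is not a pattern — it's the concrete string captured by group 1, re-applied verbatim.
Matches: at [1:4] match '000', group 1 = '0'; at [4:8] match 'jjjj', group 1 = 'j'; at [8:12] match '0000', group 1 = '0'; at [12:14] match '00', group 1 = '0'; at [14:16] match 'nn', group 1 = 'n'.
One capturing group, so `findall` returns just the captured substring from each match — 5 in all.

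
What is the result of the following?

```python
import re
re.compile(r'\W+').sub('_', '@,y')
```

'_y'

The pattern matches one or more of a non-word character.
Matches: at [0:2] → '@,'.
Every occurrence is swapped for '_'.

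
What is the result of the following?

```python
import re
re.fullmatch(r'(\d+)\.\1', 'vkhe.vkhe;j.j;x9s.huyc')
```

None

`\1` is not a pattern — it's the concrete string captured by group 1, re-applied verbatim.
For `fullmatch`, every character of the input must be accounted for by the pattern.
Here the string isn't matched end-to-end, so the call returns None.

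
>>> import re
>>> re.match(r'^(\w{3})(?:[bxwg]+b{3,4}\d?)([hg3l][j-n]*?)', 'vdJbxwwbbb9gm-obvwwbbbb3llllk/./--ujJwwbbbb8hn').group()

'vdJbxwwbbb9g'

`match` is anchored at position 0; if the pattern doesn't fit there, it returns None.
The match spans [0:12] → 'vdJbxwwbbb9g'.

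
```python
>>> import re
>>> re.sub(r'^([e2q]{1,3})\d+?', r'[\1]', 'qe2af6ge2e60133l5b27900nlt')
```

Pattern: anchored at the start of the string; then 1 to 3 of one of [e2q] (captured); then one or more of a digit (lazy).
Matches: at [0:3] → 'qe2'.
Each match is replaced using the text its own group 1 captured.

'[qe]af6ge2e60133l5b27900nlt'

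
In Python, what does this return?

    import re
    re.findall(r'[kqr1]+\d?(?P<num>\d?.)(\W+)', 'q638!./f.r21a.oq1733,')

[('38', '!./'), ('1a', '.'), ('33', ',')]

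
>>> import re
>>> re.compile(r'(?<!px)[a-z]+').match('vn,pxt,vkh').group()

'vn'

With `match`, the pattern is implicitly anchored at the beginning.
The match spans [0:2] → 'vn'.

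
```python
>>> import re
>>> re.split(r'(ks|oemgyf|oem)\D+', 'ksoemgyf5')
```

['', 'ks', '5']

Matches to split on: at [0:8] → 'ksoemgyf'.
Because the pattern has a capturing group, `split` also inserts each captured text between the pieces.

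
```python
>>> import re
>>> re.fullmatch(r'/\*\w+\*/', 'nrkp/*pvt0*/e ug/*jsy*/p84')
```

None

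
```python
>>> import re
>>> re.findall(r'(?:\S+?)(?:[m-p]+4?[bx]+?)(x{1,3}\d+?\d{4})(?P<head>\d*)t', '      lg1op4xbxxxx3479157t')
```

[('xxx34791', '57')]

Pattern: one or more of a non-whitespace character (lazy) (non-capturing group); then one or more of a character in [m-p], then optionally a literal '4', then one or more of one of [bx] (lazy) (non-capturing group); then 1 to 3 of the literal 'x', then one or more of a digit (lazy), then exactly 4 of a digit (captured); then zero or more of a digit (captured as 'head'); then a literal 't'.
Walking the string: at [6:26] match 'lg1op4xbxxxx3479157t', groups = ('xxx34791', '57').
With 2 capturing groups, `findall` returns a 2-tuple per match.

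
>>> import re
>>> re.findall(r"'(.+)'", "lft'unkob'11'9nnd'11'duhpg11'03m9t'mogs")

["unkob'11'9nnd'11'duhpg11'03m9t"]

`findall` collects group 1 from the one match (1 total).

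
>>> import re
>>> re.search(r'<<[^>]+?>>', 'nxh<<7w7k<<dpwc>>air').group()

'<<7w7k<<dpwc>>'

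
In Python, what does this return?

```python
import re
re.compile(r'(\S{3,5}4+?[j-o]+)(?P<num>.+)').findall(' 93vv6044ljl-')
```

Pattern: 3 to 5 of a non-whitespace character, then one or more of the literal '4' (lazy), then one or more of a character in [j-o] (captured); then one or more of any character (captured as 'num').
With 2 capturing groups, `findall` returns a 2-tuple per match.

[('3vv6044ljl', '-')]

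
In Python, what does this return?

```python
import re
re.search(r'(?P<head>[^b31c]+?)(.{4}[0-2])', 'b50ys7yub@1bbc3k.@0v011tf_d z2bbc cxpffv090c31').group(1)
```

The match spans [1:11] → '50ys7yub@1'.
Captured: group 1 = '50ys7', group 2 = 'yub@1'.

'50ys7'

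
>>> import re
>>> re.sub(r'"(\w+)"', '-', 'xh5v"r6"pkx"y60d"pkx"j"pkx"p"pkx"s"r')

Each match is replaced by '-'.

'xh5v-pkx-pkx-pkx-pkx-r'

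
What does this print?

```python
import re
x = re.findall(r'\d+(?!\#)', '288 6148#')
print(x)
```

['288', '614']

A negative assertion filters positions out without eating any characters.
Since nothing is captured, `findall` lists the 2 matched substrings directly.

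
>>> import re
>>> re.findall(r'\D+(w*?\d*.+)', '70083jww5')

['5']

Because there's exactly one group, `findall` drops the full match and keeps group 1 from the one hit.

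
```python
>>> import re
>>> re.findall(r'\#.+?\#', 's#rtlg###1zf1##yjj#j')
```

`findall` yields the raw match text (3 of them) because the pattern has no groups.

['#rtlg#', '##1zf1#', '#yjj#']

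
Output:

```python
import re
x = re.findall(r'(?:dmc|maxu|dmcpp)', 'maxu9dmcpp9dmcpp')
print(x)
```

['maxu', 'dmc', 'dmc']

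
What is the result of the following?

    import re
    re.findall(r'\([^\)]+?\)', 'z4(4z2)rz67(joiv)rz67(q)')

Walking the string: at [2:7] → '(4z2)'; at [11:17] → '(joiv)'; at [21:24] → '(q)'.
Since nothing is captured, `findall` lists the 3 matched substrings directly.

['(4z2)', '(joiv)', '(q)']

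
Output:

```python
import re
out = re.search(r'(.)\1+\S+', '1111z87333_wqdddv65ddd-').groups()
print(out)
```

('1',)

After group 1 captures some text, `\1` only succeeds where that same text appears again.
`search` walks the string left to right and returns the first match it finds.
The match spans [0:23] → '1111z87333_wqdddv65ddd-'.
Captured: group 1 = '1'.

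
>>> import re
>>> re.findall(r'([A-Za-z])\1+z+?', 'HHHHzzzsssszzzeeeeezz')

['H', 's', 'e']

The backreference `\1` re-matches whatever the first group consumed, character for character.
One capturing group, so `findall` returns just the captured substring from each match — 3 in all.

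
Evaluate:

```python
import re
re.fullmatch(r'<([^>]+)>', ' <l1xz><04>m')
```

`re.fullmatch` is like wrapping the pattern in `^…$` (in single-line mode).
Here the pattern can't cover the whole string, so the call returns None.

None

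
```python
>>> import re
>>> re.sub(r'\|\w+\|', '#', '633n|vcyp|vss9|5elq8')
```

Matches: at [4:10] → '|vcyp|'.
Every occurrence is swapped for '#'.

'633n#vss9|5elq8'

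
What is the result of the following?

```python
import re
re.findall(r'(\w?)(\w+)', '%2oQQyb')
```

[('2', 'oQQyb')]

2 groups means the one result is a tuple of 2 captured strings — 1 here.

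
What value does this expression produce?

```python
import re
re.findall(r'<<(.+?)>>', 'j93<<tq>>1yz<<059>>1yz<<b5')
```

['tq', '059']

Matches: at [3:9] match '<<tq>>', group 1 = 'tq'; at [12:19] match '<<059>>', group 1 = '059'.
One capturing group, so `findall` returns just the captured substring from each match — 2 in all.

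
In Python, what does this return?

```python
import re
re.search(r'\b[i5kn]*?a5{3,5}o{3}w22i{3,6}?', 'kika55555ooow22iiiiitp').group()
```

'kika55555ooow22iii'

The pattern matches a word boundary (`\b`, zero-width); then zero or more of one of [i5kn] (lazy), then the literal 'a', then 3 to 5 of a literal '5'; then exactly 3 of a literal 'o'; then the literal 'w22', then 3 to 6 of the literal 'i' (lazy).
With the lazy modifier that quantifier settles for the fewest repetitions that let the rest of the pattern succeed (the atoms after it are unaffected and can still be greedy).
Unlike `match`, `search` isn't anchored — it looks for the pattern anywhere in the string.
The match spans [0:18] → 'kika55555ooow22iii'.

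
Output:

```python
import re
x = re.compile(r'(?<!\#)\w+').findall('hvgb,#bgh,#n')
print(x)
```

['hvgb', 'gh']

The negative lookahead/lookbehind blocks any match where the forbidden context is present.
With no groups in the pattern, `findall` gives back each whole match — 2 here.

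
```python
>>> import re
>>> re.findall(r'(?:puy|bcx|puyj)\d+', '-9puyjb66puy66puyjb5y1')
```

['puy66']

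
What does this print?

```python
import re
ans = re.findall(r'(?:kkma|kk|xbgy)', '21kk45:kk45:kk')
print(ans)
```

['kk', 'kk', 'kk']

No capturing groups, so `findall` returns the 3 full match strings.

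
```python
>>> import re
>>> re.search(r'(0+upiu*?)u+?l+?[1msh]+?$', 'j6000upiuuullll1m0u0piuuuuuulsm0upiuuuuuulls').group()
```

The match spans [31:44] → '0upiuuuuuulls'.

'0upiuuuuuulls'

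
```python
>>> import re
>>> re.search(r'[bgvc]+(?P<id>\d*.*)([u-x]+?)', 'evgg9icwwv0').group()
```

The match spans [1:10] → 'vgg9icwwv'.

'vgg9icwwv'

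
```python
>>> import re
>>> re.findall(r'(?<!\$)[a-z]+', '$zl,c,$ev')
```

`(?!…)`/`(?<!…)` only lets a position through if the neighbouring text does NOT match; no characters are consumed.
`findall` yields the raw match text (3 of them) because the pattern has no groups.

['l', 'c', 'v']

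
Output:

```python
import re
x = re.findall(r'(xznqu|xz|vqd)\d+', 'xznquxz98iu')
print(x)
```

Scanning left to right: at [5:9] match 'xz98', group 1 = 'xz'.
One capturing group, so `findall` returns just the captured substring from the one match — 1 in all.

['xz']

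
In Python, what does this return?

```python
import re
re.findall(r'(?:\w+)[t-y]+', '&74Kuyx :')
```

With no groups in the pattern, `findall` gives back each whole match — 1 here.

['74Kuyx']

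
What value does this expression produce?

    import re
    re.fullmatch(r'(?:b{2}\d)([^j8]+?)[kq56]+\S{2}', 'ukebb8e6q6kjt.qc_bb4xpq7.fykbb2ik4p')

`re.fullmatch` is like wrapping the pattern in `^…$` (in single-line mode).
Here there's no way to consume every character, so the call returns None.

None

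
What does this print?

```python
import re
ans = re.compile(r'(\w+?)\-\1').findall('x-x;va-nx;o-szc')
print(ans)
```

['x']

`\1` has to match the exact text group 1 already captured.
One capturing group, so `findall` returns just the captured substring from the one match — 1 in all.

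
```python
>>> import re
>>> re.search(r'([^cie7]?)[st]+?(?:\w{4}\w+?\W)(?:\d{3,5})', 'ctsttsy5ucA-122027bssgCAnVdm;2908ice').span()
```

Pattern: optionally any character except [cie7] (captured); then one or more of one of [st] (lazy); then exactly 4 of a word character, then one or more of a word character (lazy), then a non-word character (non-capturing group); then 3 to 5 of a digit (non-capturing group).
The match spans [1:17] → 'tsttsy5ucA-12202'.

(1, 17)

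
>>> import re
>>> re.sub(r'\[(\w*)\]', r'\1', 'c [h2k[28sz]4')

'c [h2k28sz4'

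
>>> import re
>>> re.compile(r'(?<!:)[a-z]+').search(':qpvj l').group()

The negative lookahead/lookbehind blocks any match where the forbidden context is present.
The match spans [2:5] → 'pvj'.

'pvj'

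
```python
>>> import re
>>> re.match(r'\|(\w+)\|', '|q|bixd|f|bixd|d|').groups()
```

('q',)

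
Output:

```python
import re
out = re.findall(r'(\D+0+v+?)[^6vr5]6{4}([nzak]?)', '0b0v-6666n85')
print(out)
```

[('b0v', 'n')]

The pattern matches one or more of a non-digit, then one or more of the literal '0', then one or more of the literal 'v' (lazy) (captured); then any character except [6vr5], then exactly 4 of the literal '6'; then optionally one of [nzak] (captured).
Scanning left to right: at [1:10] match 'b0v-6666n', groups = ('b0v', 'n').
2 groups means the one result is a tuple of 2 captured strings — 1 here.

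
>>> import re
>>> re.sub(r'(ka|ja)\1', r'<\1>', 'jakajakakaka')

`\1` has to match the exact text group 1 already captured.
The replacement refers to a captured group, so each match is rewritten using its own captured text.

'jakaja<ka>ka'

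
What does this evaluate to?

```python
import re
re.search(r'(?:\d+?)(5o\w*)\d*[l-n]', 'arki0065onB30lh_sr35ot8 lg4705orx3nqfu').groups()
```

('5onB30',)

This matches one or more of a digit (lazy) (non-capturing group); then the literal '5o', then zero or more of a word character (captured); then zero or more of a digit, then a character in [l-n].
`search` walks the string left to right and returns the first match it finds.
The match spans [4:14] → '0065onB30l'.
Captured: group 1 = '5onB30'.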